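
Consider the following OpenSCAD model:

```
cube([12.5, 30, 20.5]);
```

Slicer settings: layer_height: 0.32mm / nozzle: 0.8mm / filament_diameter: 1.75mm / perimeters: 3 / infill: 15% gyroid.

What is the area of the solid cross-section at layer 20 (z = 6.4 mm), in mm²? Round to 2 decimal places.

375.00 mm²

At z = 6.4 mm: the cube (footprint 12.5×30) is included at this height (area 375.00 mm²). Overall, the cross-section is a single solid region. Net area = 375.00 mm².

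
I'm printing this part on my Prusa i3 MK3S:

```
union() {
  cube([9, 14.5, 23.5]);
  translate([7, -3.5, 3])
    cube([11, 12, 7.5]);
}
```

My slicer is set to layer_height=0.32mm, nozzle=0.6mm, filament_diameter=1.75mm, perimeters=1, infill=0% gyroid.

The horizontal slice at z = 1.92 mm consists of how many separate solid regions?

At z = 1.92 mm: the 9×14.5 cube contributes its full rectangle; the cube at (7, -3.5) is absent (z outside [3, 10.5]); Combining (union): only the 9×14.5 cube is present, so the union is just that shape — 1 connected region. The result has 1 disconnected region.

1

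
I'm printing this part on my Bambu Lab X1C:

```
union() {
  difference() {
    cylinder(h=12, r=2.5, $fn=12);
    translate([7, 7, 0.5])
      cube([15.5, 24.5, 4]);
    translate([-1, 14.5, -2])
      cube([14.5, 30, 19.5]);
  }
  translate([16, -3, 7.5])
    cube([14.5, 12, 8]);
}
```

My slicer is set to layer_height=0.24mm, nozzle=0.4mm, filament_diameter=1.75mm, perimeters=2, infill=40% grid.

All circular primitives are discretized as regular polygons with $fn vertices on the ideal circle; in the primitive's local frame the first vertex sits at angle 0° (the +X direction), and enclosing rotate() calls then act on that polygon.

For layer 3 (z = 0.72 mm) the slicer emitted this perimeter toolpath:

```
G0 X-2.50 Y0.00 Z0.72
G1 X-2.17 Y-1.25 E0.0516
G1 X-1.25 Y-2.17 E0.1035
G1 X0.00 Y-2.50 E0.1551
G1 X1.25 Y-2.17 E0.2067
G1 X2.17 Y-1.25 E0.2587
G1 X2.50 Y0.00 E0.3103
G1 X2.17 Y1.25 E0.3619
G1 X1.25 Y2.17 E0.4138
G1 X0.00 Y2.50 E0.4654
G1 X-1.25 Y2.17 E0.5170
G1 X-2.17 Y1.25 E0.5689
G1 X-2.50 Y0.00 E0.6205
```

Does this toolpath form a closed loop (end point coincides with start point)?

Start point (G0): (-2.50, 0.00). End point (last G1): the path returns to the start — closed.

yes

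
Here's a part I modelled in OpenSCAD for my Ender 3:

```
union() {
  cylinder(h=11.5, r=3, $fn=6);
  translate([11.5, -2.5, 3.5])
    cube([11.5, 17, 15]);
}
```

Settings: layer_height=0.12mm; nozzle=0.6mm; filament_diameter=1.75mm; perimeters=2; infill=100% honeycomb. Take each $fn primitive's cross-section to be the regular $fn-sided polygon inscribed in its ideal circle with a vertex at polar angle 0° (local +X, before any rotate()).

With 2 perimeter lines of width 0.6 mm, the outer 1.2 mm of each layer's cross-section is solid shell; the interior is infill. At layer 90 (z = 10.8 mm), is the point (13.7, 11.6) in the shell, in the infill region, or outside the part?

infill

At z = 10.8 mm: the r=3 cylinder gives a regular 6-gon of circumradius 3 (constant along its height); the cube at (11.5, -2.5) (footprint 11.5×17) is included at this height; Merging all regions: the 2 present regions are separate (no shared area or edge), so areas and boundary lengths simply add and each stays a separate island — 2 connected regions. Overall, the cross-section has 2 separate islands. The nearest boundary edge runs (11.50, -2.50)→(11.50, 14.50); distance from the point to it = 2.20 mm. (Shell/infill is judged within the island containing the point — the largest one.) The point is inside the cross-section and 2.20 mm from the nearest boundary — more than the 1.2 mm shell width (2 × 0.6), so it's in the infill interior.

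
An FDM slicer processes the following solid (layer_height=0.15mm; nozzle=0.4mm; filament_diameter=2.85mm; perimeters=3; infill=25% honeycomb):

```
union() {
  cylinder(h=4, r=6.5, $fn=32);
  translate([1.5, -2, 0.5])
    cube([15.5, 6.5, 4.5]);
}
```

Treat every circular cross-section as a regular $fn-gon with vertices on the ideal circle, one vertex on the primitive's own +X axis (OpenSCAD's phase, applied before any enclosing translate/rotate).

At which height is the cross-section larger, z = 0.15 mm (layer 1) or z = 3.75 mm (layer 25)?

Layer 1 (z = 0.15): the r=6.5 cylinder contributes a regular 32-gon of circumradius 6.5 (area = (32/2)·6.500²·sin(360°/32) = 131.88 mm²); the cube at (1.5, -2) is not intersected at this z (z outside [0.5, 5]); Taking the union: only the r=6.5 cylinder is present, so the union is just that shape — area = 131.88 mm². So its area = 131.88 mm². Layer 25 (z = 3.75): the r=6.5 cylinder gives a regular 32-gon of circumradius 6.5 (constant along its height) (area = (32/2)·6.500²·sin(360°/32) = 131.88 mm²); the cube at (1.5, -2) (footprint 15.5×6.5) is included at this height (area 100.75 mm²); Merging all regions: the regions partially overlap — summed areas 232.63 mm² minus the doubly-counted overlap 29.60 mm² gives 203.03 mm² — area = 203.03 mm². So its area = 203.03 mm². Layer 25 is larger (203.03 vs 131.88 mm²).

layer 25 (z = 3.75 mm)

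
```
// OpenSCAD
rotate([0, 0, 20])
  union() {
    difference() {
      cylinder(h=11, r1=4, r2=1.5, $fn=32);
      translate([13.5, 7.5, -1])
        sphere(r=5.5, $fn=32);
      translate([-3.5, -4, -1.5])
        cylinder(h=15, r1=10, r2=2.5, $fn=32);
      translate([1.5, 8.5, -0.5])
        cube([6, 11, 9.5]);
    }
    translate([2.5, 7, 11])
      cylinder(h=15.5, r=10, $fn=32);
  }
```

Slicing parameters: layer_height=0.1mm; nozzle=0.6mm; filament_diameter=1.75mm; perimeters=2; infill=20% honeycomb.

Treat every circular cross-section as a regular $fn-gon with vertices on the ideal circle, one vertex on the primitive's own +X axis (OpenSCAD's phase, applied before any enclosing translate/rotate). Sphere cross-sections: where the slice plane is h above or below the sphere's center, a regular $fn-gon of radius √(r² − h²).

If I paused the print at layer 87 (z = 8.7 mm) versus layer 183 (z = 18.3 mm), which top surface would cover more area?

Layer 87 (z = 8.7): the cone (r1=4→r2=1.5) has section circumradius 2.023 here — a regular 32-gon (area = (32/2)·2.023²·sin(360°/32) = 12.77 mm²); the sphere at (13.5, 7.5) is not intersected at this z (|z−center|=9.700 > r=5.5); the cone at (-3.5, -4) (r1=10→r2=2.5) has section circumradius 4.900 here — a regular 32-gon (area = (32/2)·4.900²·sin(360°/32) = 74.95 mm²); the cube at (1.5, 8.5) (footprint 6×11) is included at this height (area 66.00 mm²); Subtracting the remaining from the first: starting from the cone (12.77 mm²), the cone at (-3.5, -4) partially overlaps it — only the 4.17 mm² overlap (of its 74.95 mm²) is removed, clipping the outline; the 6×11 cube at (1.5, 8.5) misses the remaining region (no effect) — area = 8.60 mm²; the cylinder at (2.5, 7) does not reach this height (z outside [11, 26.5]); Merging all regions: only the result so far is present, so the union is just that shape — area = 8.60 mm²; (rotated 20° about Z; rotation is an isometry so areas/perimeters/island counts are preserved). So its area = 8.60 mm². Layer 183 (z = 18.3): the cone does not reach this height (z outside [0, 11]); the sphere at (13.5, 7.5) does not reach this height (|z−center|=19.300 > r=5.5); the cone at (-3.5, -4) does not reach this height (z outside [-1.5, 13.5]); the cube at (1.5, 8.5) is absent (z outside [-0.5, 9]); After the difference (first − rest): the first operand is absent here, so nothing remains; the r=10 cylinder at (2.5, 7) contributes a regular 32-gon of circumradius 10 (area = (32/2)·10.000²·sin(360°/32) = 312.14 mm²); Taking the union: only the r=10 cylinder at (2.5, 7) is present, so the union is just that shape — area = 312.14 mm²; (whole slice rotated 20° about Z — lengths, areas and connectivity unchanged). So its area = 312.14 mm². Layer 183 is larger (312.14 vs 8.60 mm²).

layer 183 (z = 18.3 mm)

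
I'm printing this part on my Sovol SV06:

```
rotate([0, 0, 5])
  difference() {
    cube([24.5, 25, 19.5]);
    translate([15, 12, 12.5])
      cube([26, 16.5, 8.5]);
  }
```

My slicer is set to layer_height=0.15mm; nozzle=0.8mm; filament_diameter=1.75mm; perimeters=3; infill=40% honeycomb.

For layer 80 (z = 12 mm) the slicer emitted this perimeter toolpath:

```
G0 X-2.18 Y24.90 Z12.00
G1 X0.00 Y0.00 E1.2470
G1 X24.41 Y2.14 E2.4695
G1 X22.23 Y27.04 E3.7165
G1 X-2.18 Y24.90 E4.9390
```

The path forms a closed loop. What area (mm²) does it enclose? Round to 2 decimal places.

Apply the shoelace formula to the sequence of (X, Y) vertices; enclosed area = 612.47 mm².

612.47 mm²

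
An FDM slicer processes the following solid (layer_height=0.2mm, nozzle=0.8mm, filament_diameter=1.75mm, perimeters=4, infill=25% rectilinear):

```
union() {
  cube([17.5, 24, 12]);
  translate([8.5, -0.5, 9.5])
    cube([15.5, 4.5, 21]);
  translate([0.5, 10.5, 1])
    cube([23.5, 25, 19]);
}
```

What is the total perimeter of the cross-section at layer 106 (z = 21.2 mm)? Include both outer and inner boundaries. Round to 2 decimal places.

40.00 mm

At z = 21.2 mm: the cube is not intersected at this z (z outside [0, 12]); the 15.5×4.5 cube at (8.5, -0.5) contributes its full rectangle (perimeter 40.00 mm); the cube at (0.5, 10.5) is absent (z outside [1, 20]); Merging all regions: only the 15.5×4.5 cube at (8.5, -0.5) is present, so the union is just that shape — boundary = 40.00 mm. Overall, the cross-section is a single solid region. Total boundary length (outer) = 40.00 mm.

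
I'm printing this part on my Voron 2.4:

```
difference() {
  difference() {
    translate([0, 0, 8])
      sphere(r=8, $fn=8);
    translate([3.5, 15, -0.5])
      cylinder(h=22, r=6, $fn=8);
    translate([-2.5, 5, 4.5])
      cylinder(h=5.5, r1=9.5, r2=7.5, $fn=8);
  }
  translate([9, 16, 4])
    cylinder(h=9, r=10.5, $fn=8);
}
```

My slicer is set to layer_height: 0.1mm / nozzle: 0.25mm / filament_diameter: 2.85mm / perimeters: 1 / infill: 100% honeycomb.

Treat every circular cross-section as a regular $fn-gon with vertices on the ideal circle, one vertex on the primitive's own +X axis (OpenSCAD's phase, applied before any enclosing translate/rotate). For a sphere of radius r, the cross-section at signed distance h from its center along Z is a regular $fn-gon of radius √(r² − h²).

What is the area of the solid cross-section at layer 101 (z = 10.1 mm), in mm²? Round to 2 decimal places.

168.55 mm²

At z = 10.1 mm: the r=8 sphere contributes a regular 8-gon of circumradius √(8²−2.1²) = 7.719 (area = (8/2)·7.719²·sin(360°/8) = 168.55 mm²); the r=6 cylinder at (3.5, 15) contributes a regular 8-gon of circumradius 6 (area = (8/2)·6.000²·sin(360°/8) = 101.82 mm²); the cone at (-2.5, 5) is absent (z outside [4.5, 10]); Taking the first minus the rest: starting from the r=8 sphere (168.55 mm²), the r=6 cylinder at (3.5, 15) misses the remaining region (no effect) — area = 168.55 mm²; the cylinder at (9, 16): section is a regular 8-gon, circumradius r=10.5 (area = (8/2)·10.500²·sin(360°/8) = 311.83 mm²); Taking the first minus the rest: starting from the result so far (168.55 mm²), the r=10.5 cylinder at (9, 16) misses the remaining region (no effect) — area = 168.55 mm². Overall, the cross-section is a single solid region. Net area = 168.55 mm².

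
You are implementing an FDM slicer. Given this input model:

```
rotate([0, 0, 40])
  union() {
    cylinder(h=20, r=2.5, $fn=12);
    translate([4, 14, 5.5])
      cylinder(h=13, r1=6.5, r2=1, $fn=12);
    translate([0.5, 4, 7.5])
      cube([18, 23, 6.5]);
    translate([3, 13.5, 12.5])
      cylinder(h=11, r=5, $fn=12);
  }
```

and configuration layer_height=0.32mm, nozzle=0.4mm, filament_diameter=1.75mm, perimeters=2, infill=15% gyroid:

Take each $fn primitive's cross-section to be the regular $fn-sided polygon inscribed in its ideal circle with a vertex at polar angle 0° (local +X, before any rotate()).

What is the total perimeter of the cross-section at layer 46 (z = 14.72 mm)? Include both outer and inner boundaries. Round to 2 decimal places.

At z = 14.72 mm: the r=2.5 cylinder contributes a regular 12-gon of circumradius 2.5 (perimeter = 2·12·2.500·sin(180°/12) = 15.53 mm); the cone at (4, 14) (r1=6.5→r2=1) has section circumradius 2.599 here — a regular 12-gon (perimeter = 2·12·2.599·sin(180°/12) = 16.15 mm); the cube at (0.5, 4) is not intersected at this z (z outside [7.5, 14]); the r=5 cylinder at (3, 13.5) contributes a regular 12-gon of circumradius 5 (perimeter = 2·12·5.000·sin(180°/12) = 31.06 mm); Taking the union: the regions partially overlap (shared area 20.27 mm²), so the edge portions inside another operand are dropped and the merged outline is re-measured after clipping — boundary = 46.59 mm; (rotated 40° about Z; rotation is an isometry so areas/perimeters/island counts are preserved). Overall, the cross-section has 2 separate islands. Total boundary length (outer) = 46.59 mm.

46.59 mm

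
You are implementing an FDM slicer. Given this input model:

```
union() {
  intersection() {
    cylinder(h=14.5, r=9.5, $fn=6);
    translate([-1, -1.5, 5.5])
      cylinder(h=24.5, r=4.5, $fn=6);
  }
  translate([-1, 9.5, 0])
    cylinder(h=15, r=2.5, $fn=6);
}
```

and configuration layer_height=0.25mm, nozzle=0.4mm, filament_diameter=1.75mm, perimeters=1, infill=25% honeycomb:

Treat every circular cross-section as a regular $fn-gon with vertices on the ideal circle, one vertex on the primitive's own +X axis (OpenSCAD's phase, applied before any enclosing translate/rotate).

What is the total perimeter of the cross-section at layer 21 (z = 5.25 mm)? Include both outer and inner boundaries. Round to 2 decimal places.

15.00 mm

At z = 5.25 mm: the r=9.5 cylinder gives a regular 6-gon of circumradius 9.5 (constant along its height) (perimeter = 2·6·9.500·sin(180°/6) = 57.00 mm); the cylinder at (-1, -1.5) does not reach this height (z outside [5.5, 30]); Keeping only the common overlap: at least one operand is absent at this height, so nothing remains; the r=2.5 cylinder at (-1, 9.5) contributes a regular 6-gon of circumradius 2.5 (perimeter = 2·6·2.500·sin(180°/6) = 15.00 mm); Merging all regions: only the r=2.5 cylinder at (-1, 9.5) is present, so the union is just that shape — boundary = 15.00 mm. Overall, the cross-section is a single solid region. Total boundary length (outer) = 15.00 mm.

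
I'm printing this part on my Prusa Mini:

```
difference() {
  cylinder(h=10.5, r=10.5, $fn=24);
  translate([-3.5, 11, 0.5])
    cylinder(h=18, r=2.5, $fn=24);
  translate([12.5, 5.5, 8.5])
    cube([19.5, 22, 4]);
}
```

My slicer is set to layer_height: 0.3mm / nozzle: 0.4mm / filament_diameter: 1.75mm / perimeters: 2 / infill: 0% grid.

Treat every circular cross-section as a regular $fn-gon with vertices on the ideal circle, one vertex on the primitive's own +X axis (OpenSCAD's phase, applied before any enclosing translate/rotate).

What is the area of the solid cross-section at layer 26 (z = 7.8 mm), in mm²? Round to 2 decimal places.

At z = 7.8 mm: the r=10.5 cylinder contributes a regular 24-gon of circumradius 10.5 (area = (24/2)·10.500²·sin(360°/24) = 342.42 mm²); the r=2.5 cylinder at (-3.5, 11) contributes a regular 24-gon of circumradius 2.5 (area = (24/2)·2.500²·sin(360°/24) = 19.41 mm²); the cube at (12.5, 5.5) is absent (z outside [8.5, 12.5]); After the difference (first − rest): starting from the r=10.5 cylinder (342.42 mm²), the r=2.5 cylinder at (-3.5, 11) partially overlaps it — only the 4.06 mm² overlap (of its 19.41 mm²) is removed, clipping the outline — area = 338.35 mm². Overall, the cross-section is a single solid region. Net area = 338.35 mm².

338.35 mm²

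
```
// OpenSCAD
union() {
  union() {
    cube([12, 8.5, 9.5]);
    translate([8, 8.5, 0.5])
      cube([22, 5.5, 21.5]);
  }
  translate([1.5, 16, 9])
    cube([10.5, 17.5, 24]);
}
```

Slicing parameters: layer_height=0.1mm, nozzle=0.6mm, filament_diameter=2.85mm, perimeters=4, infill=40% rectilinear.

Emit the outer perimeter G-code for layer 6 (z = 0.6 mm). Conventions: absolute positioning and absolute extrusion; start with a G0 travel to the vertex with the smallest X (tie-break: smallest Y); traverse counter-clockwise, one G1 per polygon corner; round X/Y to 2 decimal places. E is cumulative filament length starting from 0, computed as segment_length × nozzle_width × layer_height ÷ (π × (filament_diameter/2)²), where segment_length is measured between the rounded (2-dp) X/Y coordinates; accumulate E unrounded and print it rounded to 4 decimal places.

At z = 0.6 mm: the 12×8.5 cube contributes its full rectangle; the cube at (8, 8.5) (footprint 22×5.5) is included at this height; Combining (union): the 2 present regions share edge segments without overlapping in area, so areas simply add but the touching pieces fuse into one outline (the shared edge portions become interior and drop out of the boundary) — 1 connected region; the cube at (1.5, 16) is absent (z outside [9, 33]); Merging all regions: only the result so far is present, so the union is just that shape — 1 connected region. The outline is a single polygon with 8 vertices. Extrusion per mm of travel: 0.6 × 0.1 / (π × 1.425²) = 0.009405. Accumulating E over each segment gives final E = 0.8277.

G0 X0.00 Y0.00 Z0.60
G1 X12.00 Y0.00 E0.1129
G1 X12.00 Y8.50 E0.1928
G1 X30.00 Y8.50 E0.3621
G1 X30.00 Y14.00 E0.4138
G1 X8.00 Y14.00 E0.6207
G1 X8.00 Y8.50 E0.6725
G1 X0.00 Y8.50 E0.7477
G1 X0.00 Y0.00 E0.8277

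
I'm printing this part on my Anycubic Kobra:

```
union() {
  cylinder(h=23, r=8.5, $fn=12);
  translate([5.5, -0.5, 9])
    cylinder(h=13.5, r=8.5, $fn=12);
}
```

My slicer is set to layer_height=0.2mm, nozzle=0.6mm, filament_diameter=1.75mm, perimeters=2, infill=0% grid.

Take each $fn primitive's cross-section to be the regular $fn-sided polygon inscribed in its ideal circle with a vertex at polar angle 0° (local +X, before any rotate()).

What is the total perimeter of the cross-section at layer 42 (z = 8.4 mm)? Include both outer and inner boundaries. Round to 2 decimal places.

At z = 8.4 mm: the r=8.5 cylinder contributes a regular 12-gon of circumradius 8.5 (perimeter = 2·12·8.500·sin(180°/12) = 52.80 mm); the cylinder at (5.5, -0.5) is not intersected at this z (z outside [9, 22.5]); Taking the union: only the r=8.5 cylinder is present, so the union is just that shape — boundary = 52.80 mm. Overall, the cross-section is a single solid region. Total boundary length (outer) = 52.80 mm.

52.80 mm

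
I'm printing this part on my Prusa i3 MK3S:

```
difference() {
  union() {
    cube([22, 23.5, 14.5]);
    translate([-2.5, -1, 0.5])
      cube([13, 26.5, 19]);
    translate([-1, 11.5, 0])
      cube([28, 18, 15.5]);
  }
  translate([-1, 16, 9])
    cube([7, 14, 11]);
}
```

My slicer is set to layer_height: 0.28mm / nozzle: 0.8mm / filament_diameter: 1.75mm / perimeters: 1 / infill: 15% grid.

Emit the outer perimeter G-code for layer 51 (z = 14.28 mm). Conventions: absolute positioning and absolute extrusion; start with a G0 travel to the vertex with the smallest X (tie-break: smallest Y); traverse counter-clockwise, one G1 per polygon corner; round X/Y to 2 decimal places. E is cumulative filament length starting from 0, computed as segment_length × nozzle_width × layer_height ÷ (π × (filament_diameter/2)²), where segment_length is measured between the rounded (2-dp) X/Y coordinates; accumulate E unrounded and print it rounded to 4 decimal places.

G0 X-2.50 Y-1.00 Z14.28
G1 X10.50 Y-1.00 E1.2107
G1 X10.50 Y0.00 E1.3038
G1 X22.00 Y0.00 E2.3748
G1 X22.00 Y11.50 E3.4457
G1 X27.00 Y11.50 E3.9114
G1 X27.00 Y29.50 E5.5877
G1 X6.00 Y29.50 E7.5434
G1 X6.00 Y16.00 E8.8006
G1 X-1.00 Y16.00 E9.4525
G1 X-1.00 Y25.50 E10.3372
G1 X-2.50 Y25.50 E10.4769
G1 X-2.50 Y-1.00 E12.9448

At z = 14.28 mm: the cube is present — its section is the full 22×23.5 rectangle; the 13×26.5 cube at (-2.5, -1) contributes its full rectangle; the cube at (-1, 11.5) is present — its section is the full 28×18 rectangle; Merging all regions: the regions partially overlap (shared area 545.75 mm²), so overlapping operands fuse into one piece — 1 connected region; the cube at (-1, 16) (footprint 7×14) is included at this height; Taking the first minus the rest: starting from that combined region, the 7×14 cube at (-1, 16) partially overlaps it — only the 94.50 mm² overlap (of its 98.00 mm²) is removed, clipping the outline — 1 connected region. The outline is a single polygon with 12 vertices. Extrusion per mm of travel: 0.8 × 0.28 / (π × 0.875²) = 0.093128. Accumulating E over each segment gives final E = 12.9448.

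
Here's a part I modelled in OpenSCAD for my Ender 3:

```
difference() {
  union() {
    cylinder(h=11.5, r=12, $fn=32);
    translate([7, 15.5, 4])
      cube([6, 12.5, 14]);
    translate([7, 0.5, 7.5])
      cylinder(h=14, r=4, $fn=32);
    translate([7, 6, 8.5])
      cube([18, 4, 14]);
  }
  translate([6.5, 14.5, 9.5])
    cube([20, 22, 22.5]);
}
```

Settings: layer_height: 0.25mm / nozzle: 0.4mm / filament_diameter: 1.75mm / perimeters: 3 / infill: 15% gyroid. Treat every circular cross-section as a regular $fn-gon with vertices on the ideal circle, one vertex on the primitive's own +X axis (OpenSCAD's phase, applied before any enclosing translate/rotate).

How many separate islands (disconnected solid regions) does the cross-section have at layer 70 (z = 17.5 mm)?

At z = 17.5 mm: the cylinder does not reach this height (z outside [0, 11.5]); the cube at (7, 15.5) is present — its section is the full 6×12.5 rectangle; the cylinder at (7, 0.5): section is a regular 32-gon, circumradius r=4; the cube at (7, 6) is present — its section is the full 18×4 rectangle; Combining (union): the 3 present regions are separate (no shared area or edge), so areas and boundary lengths simply add and each stays a separate island — 3 connected regions; the cube at (6.5, 14.5) is present — its section is the full 20×22 rectangle; Taking the first minus the rest: starting from that combined region, the 20×22 cube at (6.5, 14.5) partially overlaps it — only the 75.00 mm² overlap (of its 440.00 mm²) is removed, clipping the outline — 2 connected regions. Overall, the cross-section has 2 separate islands. Island count = 2.

2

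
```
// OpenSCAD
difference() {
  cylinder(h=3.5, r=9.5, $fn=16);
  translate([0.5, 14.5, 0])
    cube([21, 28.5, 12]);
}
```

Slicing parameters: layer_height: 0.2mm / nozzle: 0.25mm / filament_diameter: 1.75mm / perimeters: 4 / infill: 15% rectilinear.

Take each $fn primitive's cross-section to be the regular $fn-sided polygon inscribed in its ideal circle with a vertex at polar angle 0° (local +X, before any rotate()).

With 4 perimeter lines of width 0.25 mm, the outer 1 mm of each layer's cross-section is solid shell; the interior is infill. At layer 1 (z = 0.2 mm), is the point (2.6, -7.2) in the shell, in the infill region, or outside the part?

At z = 0.2 mm: the r=9.5 cylinder gives a regular 16-gon of circumradius 9.5 (constant along its height); the cube at (0.5, 14.5) is present — its section is the full 21×28.5 rectangle; Subtracting the remaining from the first: starting from the r=9.5 cylinder, the 21×28.5 cube at (0.5, 14.5) misses the remaining region (no effect) — 1 connected region. Overall, the cross-section is a single solid region. The nearest boundary edge runs (3.64, -8.78)→(-0.00, -9.50); distance from the point to it = 1.75 mm. The point is inside the cross-section and 1.75 mm from the nearest boundary — more than the 1 mm shell width (4 × 0.25), so it's in the infill interior.

infill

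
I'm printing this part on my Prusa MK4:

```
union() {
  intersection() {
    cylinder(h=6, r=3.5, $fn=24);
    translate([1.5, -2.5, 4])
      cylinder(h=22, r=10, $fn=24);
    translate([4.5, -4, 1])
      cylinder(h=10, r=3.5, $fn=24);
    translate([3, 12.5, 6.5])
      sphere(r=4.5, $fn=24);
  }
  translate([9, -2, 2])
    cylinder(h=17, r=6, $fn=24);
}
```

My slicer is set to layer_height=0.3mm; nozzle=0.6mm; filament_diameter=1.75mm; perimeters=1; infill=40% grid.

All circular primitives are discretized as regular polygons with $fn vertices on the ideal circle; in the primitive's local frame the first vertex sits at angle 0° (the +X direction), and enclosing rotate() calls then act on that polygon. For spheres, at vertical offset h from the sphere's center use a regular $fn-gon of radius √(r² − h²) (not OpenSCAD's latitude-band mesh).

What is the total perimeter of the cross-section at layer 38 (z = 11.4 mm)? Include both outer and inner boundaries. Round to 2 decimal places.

At z = 11.4 mm: the cylinder is not intersected at this z (z outside [0, 6]); the r=10 cylinder at (1.5, -2.5) contributes a regular 24-gon of circumradius 10 (perimeter = 2·24·10.000·sin(180°/24) = 62.65 mm); the cylinder at (4.5, -4) is absent (z outside [1, 11]); the sphere at (3, 12.5) does not reach this height (|z−center|=4.900 > r=4.5); Keeping only the common overlap: at least one operand is absent at this height, so nothing remains; the r=6 cylinder at (9, -2) gives a regular 24-gon of circumradius 6 (constant along its height) (perimeter = 2·24·6.000·sin(180°/24) = 37.59 mm); Merging all regions: only the r=6 cylinder at (9, -2) is present, so the union is just that shape — boundary = 37.59 mm. Overall, the cross-section is a single solid region. Total boundary length (outer) = 37.59 mm.

37.59 mm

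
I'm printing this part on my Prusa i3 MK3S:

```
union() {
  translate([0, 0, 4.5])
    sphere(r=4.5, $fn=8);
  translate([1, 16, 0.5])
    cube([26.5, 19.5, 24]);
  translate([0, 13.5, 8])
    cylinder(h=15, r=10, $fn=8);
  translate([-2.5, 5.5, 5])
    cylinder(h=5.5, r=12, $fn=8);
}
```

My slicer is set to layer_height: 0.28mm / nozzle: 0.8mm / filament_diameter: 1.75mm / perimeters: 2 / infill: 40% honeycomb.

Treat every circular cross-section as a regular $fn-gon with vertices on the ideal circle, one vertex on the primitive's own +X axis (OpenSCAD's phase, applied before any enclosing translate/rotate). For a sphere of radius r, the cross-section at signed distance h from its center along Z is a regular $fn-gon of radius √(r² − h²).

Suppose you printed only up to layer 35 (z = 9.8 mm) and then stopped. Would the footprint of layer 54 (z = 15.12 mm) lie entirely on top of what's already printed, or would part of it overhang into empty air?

Compare the two slices. At z = 9.8: the sphere is absent (|z−center|=5.300 > r=4.5); the cube at (1, 16) is present — its section is the full 26.5×19.5 rectangle (area 516.75 mm²); the cylinder at (0, 13.5): section is a regular 8-gon, circumradius r=10 (area = (8/2)·10.000²·sin(360°/8) = 282.84 mm²); the r=12 cylinder at (-2.5, 5.5) gives a regular 8-gon of circumradius 12 (constant along its height) (area = (8/2)·12.000²·sin(360°/8) = 407.29 mm²); Taking the union: the regions partially overlap — summed areas 1206.89 mm² minus the doubly-counted overlap 209.58 mm² gives 997.30 mm² — area = 997.30 mm². At z = 15.12: the sphere is not intersected at this z (|z−center|=10.620 > r=4.5); the cube at (1, 16) (footprint 26.5×19.5) is included at this height (area 516.75 mm²); the r=10 cylinder at (0, 13.5) contributes a regular 8-gon of circumradius 10 (area = (8/2)·10.000²·sin(360°/8) = 282.84 mm²); the cylinder at (-2.5, 5.5) is absent (z outside [5, 10.5]); Combining (union): the regions partially overlap — summed areas 799.59 mm² minus the doubly-counted overlap 39.71 mm² gives 759.88 mm² — area = 759.88 mm². Checking containment: the cross-section at z = 15.12 is a subset of the cross-section at z = 9.8.

entirely on top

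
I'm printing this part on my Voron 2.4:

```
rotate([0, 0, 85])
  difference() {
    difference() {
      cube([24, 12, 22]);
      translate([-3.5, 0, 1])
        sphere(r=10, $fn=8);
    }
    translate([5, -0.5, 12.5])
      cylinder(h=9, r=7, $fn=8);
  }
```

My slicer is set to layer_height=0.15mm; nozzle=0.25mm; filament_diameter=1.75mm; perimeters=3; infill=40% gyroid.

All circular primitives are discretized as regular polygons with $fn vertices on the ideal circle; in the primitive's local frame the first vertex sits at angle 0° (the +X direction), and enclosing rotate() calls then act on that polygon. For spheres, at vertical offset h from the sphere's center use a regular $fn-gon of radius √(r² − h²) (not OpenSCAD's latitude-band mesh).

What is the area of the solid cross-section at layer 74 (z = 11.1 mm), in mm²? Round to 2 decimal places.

At z = 11.1 mm: the cube is present — its section is the full 24×12 rectangle (area 288.00 mm²); the sphere at (-3.5, 0) is not intersected at this z (|z−center|=10.100 > r=10); Subtracting the remaining from the first: none of the subtracted shapes is present at this height, so the 24×12 cube is unchanged — area = 288.00 mm²; the cylinder at (5, -0.5) does not reach this height (z outside [12.5, 21.5]); Subtracting the remaining from the first: none of the subtracted shapes is present at this height, so that combined region is unchanged — area = 288.00 mm²; (rotated 85° about Z; rotation is an isometry so areas/perimeters/island counts are preserved). Overall, the cross-section is a single solid region. Net area = 288.00 mm².

288.00 mm²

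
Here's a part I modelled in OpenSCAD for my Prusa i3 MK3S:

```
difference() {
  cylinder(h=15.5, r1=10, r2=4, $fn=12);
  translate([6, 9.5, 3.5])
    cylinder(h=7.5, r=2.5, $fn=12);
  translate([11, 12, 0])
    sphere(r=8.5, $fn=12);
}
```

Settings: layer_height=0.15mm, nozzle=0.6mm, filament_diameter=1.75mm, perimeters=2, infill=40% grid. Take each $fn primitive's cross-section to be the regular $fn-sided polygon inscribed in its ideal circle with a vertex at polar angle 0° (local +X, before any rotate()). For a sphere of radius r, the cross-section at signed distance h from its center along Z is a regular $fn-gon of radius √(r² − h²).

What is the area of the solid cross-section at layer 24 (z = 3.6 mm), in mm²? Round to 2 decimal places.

222.21 mm²

At z = 3.6 mm: the cone contributes a regular 12-gon of circumradius 8.606 (interpolated between r1=10 and r2=4 at t=0.232) (area = (12/2)·8.606²·sin(360°/12) = 222.21 mm²); the r=2.5 cylinder at (6, 9.5) gives a regular 12-gon of circumradius 2.5 (constant along its height) (area = (12/2)·2.500²·sin(360°/12) = 18.75 mm²); the sphere at (11, 12): section is a regular 12-gon, circumradius = √(r²−h²) = √(8.5²−3.6²) = 7.700 (area = (12/2)·7.700²·sin(360°/12) = 177.87 mm²); Subtracting the remaining from the first: starting from the cone (222.21 mm²), the r=2.5 cylinder at (6, 9.5) misses the remaining region (no effect); the r=8.5 sphere at (11, 12) misses the remaining region (no effect) — area = 222.21 mm². Overall, the cross-section is a single solid region. Net area = 222.21 mm².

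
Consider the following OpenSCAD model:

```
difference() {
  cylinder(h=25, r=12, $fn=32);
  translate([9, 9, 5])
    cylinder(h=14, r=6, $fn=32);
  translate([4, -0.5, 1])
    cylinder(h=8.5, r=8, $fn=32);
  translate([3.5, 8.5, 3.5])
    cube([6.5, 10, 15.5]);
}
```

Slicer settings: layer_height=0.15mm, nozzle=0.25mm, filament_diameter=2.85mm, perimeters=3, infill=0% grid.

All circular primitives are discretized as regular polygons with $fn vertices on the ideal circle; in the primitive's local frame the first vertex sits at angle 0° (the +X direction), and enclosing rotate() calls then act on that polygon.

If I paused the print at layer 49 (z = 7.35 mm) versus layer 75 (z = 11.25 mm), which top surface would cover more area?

layer 75 (z = 11.25 mm)

Layer 49 (z = 7.35): the r=12 cylinder contributes a regular 32-gon of circumradius 12 (area = (32/2)·12.000²·sin(360°/32) = 449.49 mm²); the cylinder at (9, 9): section is a regular 32-gon, circumradius r=6 (area = (32/2)·6.000²·sin(360°/32) = 112.37 mm²); the cylinder at (4, -0.5): section is a regular 32-gon, circumradius r=8 (area = (32/2)·8.000²·sin(360°/32) = 199.77 mm²); the cube at (3.5, 8.5) is present — its section is the full 6.5×10 rectangle (area 65.00 mm²); Subtracting the remaining from the first: starting from the r=12 cylinder (449.49 mm²), the r=6 cylinder at (9, 9) partially overlaps it — only the 41.47 mm² overlap (of its 112.37 mm²) is removed, clipping the outline; the r=8 cylinder at (4, -0.5) partially overlaps it — only the 180.33 mm² overlap (of its 199.77 mm²) is removed, clipping the outline; the 6.5×10 cube at (3.5, 8.5) partially overlaps it — only the 0.00 mm² overlap (of its 65.00 mm²) is removed, clipping the outline — area = 227.69 mm². So its area = 227.69 mm². Layer 75 (z = 11.25): the r=12 cylinder gives a regular 32-gon of circumradius 12 (constant along its height) (area = (32/2)·12.000²·sin(360°/32) = 449.49 mm²); the r=6 cylinder at (9, 9) gives a regular 32-gon of circumradius 6 (constant along its height) (area = (32/2)·6.000²·sin(360°/32) = 112.37 mm²); the cylinder at (4, -0.5) is absent (z outside [1, 9.5]); the 6.5×10 cube at (3.5, 8.5) contributes its full rectangle (area 65.00 mm²); After the difference (first − rest): starting from the r=12 cylinder (449.49 mm²), the r=6 cylinder at (9, 9) partially overlaps it — only the 41.47 mm² overlap (of its 112.37 mm²) is removed, clipping the outline; the 6.5×10 cube at (3.5, 8.5) partially overlaps it — only the 0.00 mm² overlap (of its 65.00 mm²) is removed, clipping the outline — area = 408.02 mm². So its area = 408.02 mm². Layer 75 is larger (408.02 vs 227.69 mm²).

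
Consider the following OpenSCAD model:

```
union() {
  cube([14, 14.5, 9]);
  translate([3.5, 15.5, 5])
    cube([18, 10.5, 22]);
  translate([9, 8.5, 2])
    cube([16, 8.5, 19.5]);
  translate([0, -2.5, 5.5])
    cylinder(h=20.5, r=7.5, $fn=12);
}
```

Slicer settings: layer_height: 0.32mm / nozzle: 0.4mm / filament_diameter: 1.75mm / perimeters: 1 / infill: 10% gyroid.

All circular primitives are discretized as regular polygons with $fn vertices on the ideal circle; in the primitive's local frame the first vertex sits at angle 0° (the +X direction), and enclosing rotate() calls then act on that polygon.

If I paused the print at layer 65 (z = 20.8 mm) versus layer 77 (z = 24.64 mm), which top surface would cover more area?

Layer 65 (z = 20.8): the cube is absent (z outside [0, 9]); the 18×10.5 cube at (3.5, 15.5) contributes its full rectangle (area 189.00 mm²); the cube at (9, 8.5) is present — its section is the full 16×8.5 rectangle (area 136.00 mm²); the r=7.5 cylinder at (0, -2.5) gives a regular 12-gon of circumradius 7.5 (constant along its height) (area = (12/2)·7.500²·sin(360°/12) = 168.75 mm²); Merging all regions: the regions partially overlap — summed areas 493.75 mm² minus the doubly-counted overlap 18.75 mm² gives 475.00 mm² — area = 475.00 mm². So its area = 475.00 mm². Layer 77 (z = 24.64): the cube is not intersected at this z (z outside [0, 9]); the 18×10.5 cube at (3.5, 15.5) contributes its full rectangle (area 189.00 mm²); the cube at (9, 8.5) is absent (z outside [2, 21.5]); the r=7.5 cylinder at (0, -2.5) gives a regular 12-gon of circumradius 7.5 (constant along its height) (area = (12/2)·7.500²·sin(360°/12) = 168.75 mm²); Combining (union): the 2 present regions are separate (no shared area or edge), so areas and boundary lengths simply add and each stays a separate island — area = 357.75 mm². So its area = 357.75 mm². Layer 65 is larger (475.00 vs 357.75 mm²).

layer 65 (z = 20.8 mm)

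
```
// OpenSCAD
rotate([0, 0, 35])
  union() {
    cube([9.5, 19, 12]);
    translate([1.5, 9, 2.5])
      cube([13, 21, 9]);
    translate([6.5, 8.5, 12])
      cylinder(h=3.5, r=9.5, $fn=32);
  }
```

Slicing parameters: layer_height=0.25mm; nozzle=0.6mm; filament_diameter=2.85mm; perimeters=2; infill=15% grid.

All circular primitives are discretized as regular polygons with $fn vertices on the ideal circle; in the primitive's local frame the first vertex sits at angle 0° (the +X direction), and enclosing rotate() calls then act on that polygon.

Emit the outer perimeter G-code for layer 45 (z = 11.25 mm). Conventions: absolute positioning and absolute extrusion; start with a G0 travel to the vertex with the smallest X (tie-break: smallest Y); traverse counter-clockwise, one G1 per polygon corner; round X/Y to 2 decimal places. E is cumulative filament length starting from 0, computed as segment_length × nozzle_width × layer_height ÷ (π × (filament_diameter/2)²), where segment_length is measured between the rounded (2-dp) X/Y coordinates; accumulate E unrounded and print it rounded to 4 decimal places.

At z = 11.25 mm: the cube (footprint 9.5×19) is included at this height; the cube at (1.5, 9) is present — its section is the full 13×21 rectangle; the cylinder at (6.5, 8.5) does not reach this height (z outside [12, 15.5]); Taking the union: the regions partially overlap (shared area 80.00 mm²), so overlapping operands fuse into one piece — 1 connected region; (rotated 35° about Z; rotation is an isometry so areas/perimeters/island counts are preserved). The outline is a single polygon with 8 vertices. Extrusion per mm of travel: 0.6 × 0.25 / (π × 1.425²) = 0.023513. Accumulating E over each segment gives final E = 2.0927.

G0 X-15.98 Y25.43 Z11.25
G1 X-9.67 Y16.42 E0.2586
G1 X-10.90 Y15.56 E0.2939
G1 X0.00 Y0.00 E0.7406
G1 X7.78 Y5.45 E0.9640
G1 X2.62 Y12.82 E1.1755
G1 X6.72 Y15.69 E1.2932
G1 X-5.33 Y32.89 E1.7870
G1 X-15.98 Y25.43 E2.0927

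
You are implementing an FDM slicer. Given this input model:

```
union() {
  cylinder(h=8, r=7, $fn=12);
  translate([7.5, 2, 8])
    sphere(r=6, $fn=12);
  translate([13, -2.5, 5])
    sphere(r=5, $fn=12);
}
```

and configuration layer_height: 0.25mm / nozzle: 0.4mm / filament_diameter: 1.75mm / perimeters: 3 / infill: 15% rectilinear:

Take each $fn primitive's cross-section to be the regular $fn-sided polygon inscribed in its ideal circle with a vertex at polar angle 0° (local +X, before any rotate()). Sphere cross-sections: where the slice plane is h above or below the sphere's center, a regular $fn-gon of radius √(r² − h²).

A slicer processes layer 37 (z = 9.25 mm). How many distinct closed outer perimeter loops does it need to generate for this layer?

At z = 9.25 mm: the cylinder is absent (z outside [0, 8]); the sphere at (7.5, 2): section is a regular 12-gon, circumradius = √(r²−h²) = √(6²−1.25²) = 5.868; the r=5 sphere at (13, -2.5) contributes a regular 12-gon of circumradius √(5²−4.25²) = 2.634; Combining (union): the regions partially overlap (shared area 3.20 mm²), so overlapping operands fuse into one piece — 1 connected region. The result has 1 disconnected region.

1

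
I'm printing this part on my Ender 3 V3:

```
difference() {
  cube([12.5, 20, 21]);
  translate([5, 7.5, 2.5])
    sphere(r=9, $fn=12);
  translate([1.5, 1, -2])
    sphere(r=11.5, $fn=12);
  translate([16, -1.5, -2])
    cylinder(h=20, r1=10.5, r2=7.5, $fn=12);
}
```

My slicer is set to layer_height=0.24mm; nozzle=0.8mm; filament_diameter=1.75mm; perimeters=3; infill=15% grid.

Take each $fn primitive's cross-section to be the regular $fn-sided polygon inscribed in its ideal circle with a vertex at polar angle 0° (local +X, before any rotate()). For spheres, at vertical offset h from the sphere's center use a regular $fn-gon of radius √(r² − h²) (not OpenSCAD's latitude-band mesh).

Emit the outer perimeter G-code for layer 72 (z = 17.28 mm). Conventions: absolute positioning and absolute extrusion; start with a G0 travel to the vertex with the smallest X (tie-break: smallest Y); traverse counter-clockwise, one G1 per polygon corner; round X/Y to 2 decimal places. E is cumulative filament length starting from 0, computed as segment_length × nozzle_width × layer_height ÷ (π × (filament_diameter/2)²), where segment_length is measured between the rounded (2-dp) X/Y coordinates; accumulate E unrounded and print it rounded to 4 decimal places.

G0 X0.00 Y0.00 Z17.28
G1 X8.79 Y0.00 E0.7017
G1 X9.41 Y2.30 E0.8918
G1 X12.20 Y5.09 E1.2068
G1 X12.50 Y5.17 E1.2315
G1 X12.50 Y20.00 E2.4153
G1 X0.00 Y20.00 E3.4131
G1 X0.00 Y0.00 E5.0096

At z = 17.28 mm: the cube is present — its section is the full 12.5×20 rectangle; the sphere at (5, 7.5) does not reach this height (|z−center|=14.780 > r=9); the sphere at (1.5, 1) is absent (|z−center|=19.280 > r=11.5); the cone at (16, -1.5) contributes a regular 12-gon of circumradius 7.608 (interpolated between r1=10.5 and r2=7.5 at t=0.964); After the difference (first − rest): starting from the 12.5×20 cube, the cone at (16, -1.5) partially overlaps it — only the 12.56 mm² overlap (of its 173.64 mm²) is removed, clipping the outline — 1 connected region. The outline is a single polygon with 7 vertices. Extrusion per mm of travel: 0.8 × 0.24 / (π × 0.875²) = 0.079824. Accumulating E over each segment gives final E = 5.0096.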